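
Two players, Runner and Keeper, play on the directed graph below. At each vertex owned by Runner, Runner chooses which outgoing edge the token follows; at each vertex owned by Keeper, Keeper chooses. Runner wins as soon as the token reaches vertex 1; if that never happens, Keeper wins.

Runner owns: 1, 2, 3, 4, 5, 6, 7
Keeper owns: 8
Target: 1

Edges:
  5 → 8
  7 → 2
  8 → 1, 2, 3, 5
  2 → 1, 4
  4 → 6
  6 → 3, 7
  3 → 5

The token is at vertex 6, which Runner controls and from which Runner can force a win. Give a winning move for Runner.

7

A0 = {1}
A1: add {2} — 2 (Runner) has 2→1.
A2: add {7} — 7 (Runner) has 7→2.
A3: add {6} — 6 (Runner) has 6→7.
A4: add {4} — 4 (Runner) has 4→6.
A5 = A4; e.g. 3 (Runner) has no edge into A4. Fixed point.
From 6, successor 7 is in the attractor (rank 2); the other successor 3 is not.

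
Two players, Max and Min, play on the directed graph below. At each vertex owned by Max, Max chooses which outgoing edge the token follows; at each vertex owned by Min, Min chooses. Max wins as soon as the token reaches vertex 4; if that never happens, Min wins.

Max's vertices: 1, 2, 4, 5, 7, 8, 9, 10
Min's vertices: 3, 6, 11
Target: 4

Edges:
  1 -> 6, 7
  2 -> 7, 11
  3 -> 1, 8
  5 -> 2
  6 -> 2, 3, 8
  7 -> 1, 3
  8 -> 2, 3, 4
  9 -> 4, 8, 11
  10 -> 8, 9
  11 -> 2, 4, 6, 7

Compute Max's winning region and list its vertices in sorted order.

4, 8, 9, 10

A0 = {4}
A1: add {8, 9} — 8 (Max) has 8→4; 9 (Max) has 9→4.
A2: add {10} — 10 (Max) has 10→8.
A3 = A2; e.g. 1 (Max) has no edge into A2. Fixed point.
Max's winning region = {4, 8, 9, 10}.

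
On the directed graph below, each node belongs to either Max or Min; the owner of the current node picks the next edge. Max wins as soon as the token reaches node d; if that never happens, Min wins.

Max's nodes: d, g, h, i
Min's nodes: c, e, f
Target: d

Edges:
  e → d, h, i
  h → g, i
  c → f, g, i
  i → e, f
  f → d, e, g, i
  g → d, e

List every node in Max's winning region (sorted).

A0 = {d}
A1: add {g} — g (Max) has g→d.
A2: add {h} — h (Max) has h→g.
A3 = A2; e.g. c (Min) can still go to f. Fixed point.
Max's winning region = {d, g, h}.

d, g, h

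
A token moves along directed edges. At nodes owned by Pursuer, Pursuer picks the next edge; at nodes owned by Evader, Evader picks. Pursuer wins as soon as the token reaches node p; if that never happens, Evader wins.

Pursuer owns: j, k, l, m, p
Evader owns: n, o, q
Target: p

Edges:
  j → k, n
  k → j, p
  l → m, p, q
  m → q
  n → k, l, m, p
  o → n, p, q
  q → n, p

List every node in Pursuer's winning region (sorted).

j, k, l, p

A0 = {p}
A1: add {k, l} — k (Pursuer) has k→p; l (Pursuer) has l→p.
A2: add {j} — j (Pursuer) has j→k.
A3 = A2; e.g. m (Pursuer) has no edge into A2. Fixed point.
Pursuer's winning region = {j, k, l, p}.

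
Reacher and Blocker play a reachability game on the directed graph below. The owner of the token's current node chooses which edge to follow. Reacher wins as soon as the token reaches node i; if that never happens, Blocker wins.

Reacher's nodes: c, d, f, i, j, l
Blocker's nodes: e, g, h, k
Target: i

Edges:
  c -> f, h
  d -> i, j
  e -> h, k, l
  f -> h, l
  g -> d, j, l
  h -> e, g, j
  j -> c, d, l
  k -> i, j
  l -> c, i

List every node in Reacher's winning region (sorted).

c, d, f, g, i, j, k, l

A0 = {i}
A1: add {d, l} — d (Reacher) has d→i; l (Reacher) has l→i.
A2: add {f, j} — f (Reacher) has f→l; j (Reacher) has j→d.
A3: add {c, g, k} — c (Reacher) has c→f; g (Blocker): all of {d, j, l} already in; k (Blocker): all of {i, j} already in.
A4 = A3; e.g. e (Blocker) can still go to h. Fixed point.
Reacher's winning region = {c, d, f, g, i, j, k, l}.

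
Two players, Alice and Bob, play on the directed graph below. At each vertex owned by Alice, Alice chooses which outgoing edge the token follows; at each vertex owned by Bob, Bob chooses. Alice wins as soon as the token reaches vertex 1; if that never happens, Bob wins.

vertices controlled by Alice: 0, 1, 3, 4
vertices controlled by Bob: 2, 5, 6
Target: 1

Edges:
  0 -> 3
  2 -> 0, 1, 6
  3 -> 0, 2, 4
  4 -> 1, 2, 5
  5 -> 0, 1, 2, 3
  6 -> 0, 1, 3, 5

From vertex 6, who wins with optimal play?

A0 = {1}
A1: add {4} — 4 (Alice) has 4→1.
A2: add {3} — 3 (Alice) has 3→4.
A3: add {0} — 0 (Alice) has 0→3.
A4 = A3; e.g. 2 (Bob) can still go to 6. Fixed point.
6 never enters the attractor, so Bob can avoid the target forever.

Bob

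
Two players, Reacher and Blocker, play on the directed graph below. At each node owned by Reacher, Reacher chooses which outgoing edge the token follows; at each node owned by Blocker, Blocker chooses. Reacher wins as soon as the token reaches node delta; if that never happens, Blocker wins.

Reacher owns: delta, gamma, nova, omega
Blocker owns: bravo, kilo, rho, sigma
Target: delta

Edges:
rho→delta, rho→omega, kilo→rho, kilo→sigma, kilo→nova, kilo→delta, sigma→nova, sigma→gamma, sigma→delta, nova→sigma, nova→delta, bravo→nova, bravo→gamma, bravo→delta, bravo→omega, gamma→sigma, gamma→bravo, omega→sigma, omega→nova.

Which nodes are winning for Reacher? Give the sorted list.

delta, nova, omega, rho

A0 = {delta}
A1: add {nova} — nova (Reacher) has nova→delta.
A2: add {omega} — omega (Reacher) has omega→nova.
A3: add {rho} — rho (Blocker): all of {delta, omega} already in.
A4 = A3; e.g. kilo (Blocker) can still go to sigma. Fixed point.
Reacher's winning region = {delta, nova, omega, rho}.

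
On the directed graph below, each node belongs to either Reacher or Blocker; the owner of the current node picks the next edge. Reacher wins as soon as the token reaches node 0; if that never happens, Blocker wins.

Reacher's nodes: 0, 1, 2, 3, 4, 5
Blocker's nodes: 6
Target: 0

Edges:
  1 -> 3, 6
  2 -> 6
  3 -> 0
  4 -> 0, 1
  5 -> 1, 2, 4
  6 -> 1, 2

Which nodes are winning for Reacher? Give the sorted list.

A0 = {0}
A1: add {3, 4} — 3 (Reacher) has 3→0; 4 (Reacher) has 4→0.
A2: add {1, 5} — 1 (Reacher) has 1→3; 5 (Reacher) has 5→4.
A3 = A2; e.g. 2 (Reacher) has no edge into A2. Fixed point.
Reacher's winning region = {0, 1, 3, 4, 5}.

0, 1, 3, 4, 5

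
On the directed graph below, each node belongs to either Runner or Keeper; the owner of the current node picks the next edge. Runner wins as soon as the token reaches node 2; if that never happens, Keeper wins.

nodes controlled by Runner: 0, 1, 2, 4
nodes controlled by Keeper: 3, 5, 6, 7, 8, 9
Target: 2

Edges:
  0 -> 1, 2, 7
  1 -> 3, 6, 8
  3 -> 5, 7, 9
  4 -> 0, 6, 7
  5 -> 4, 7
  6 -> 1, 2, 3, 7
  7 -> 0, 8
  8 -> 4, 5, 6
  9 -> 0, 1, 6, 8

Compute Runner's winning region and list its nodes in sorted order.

0, 2, 4

A0 = {2}
A1: add {0} — 0 (Runner) has 0→2.
A2: add {4} — 4 (Runner) has 4→0.
A3 = A2; e.g. 1 (Runner) has no edge into A2. Fixed point.
Runner's winning region = {0, 2, 4}.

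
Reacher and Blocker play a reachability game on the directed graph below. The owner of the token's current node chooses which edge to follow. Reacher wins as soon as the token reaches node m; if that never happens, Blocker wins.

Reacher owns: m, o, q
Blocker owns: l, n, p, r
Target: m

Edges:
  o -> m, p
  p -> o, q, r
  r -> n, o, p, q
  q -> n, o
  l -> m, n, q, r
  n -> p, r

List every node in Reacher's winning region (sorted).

m, o, q

A0 = {m}
A1: add {o} — o (Reacher) has o→m.
A2: add {q} — q (Reacher) has q→o.
A3 = A2; e.g. l (Blocker) can still go to n. Fixed point.
Reacher's winning region = {m, o, q}.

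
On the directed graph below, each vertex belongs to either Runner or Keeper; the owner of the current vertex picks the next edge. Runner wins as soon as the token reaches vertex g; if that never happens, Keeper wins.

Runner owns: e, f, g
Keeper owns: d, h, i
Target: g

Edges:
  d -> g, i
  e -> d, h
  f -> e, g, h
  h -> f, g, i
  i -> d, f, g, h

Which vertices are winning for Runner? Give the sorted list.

f, g

A0 = {g}
A1: add {f} — f (Runner) has f→g.
A2 = A1; e.g. d (Keeper) can still go to i. Fixed point.
Runner's winning region = {f, g}.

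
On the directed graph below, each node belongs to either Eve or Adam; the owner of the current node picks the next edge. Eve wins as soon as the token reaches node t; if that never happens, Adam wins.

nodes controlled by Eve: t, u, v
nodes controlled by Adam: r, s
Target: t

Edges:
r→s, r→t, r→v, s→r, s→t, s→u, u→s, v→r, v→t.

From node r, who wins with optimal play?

A0 = {t}
A1: add {v} — v (Eve) has v→t.
A2 = A1; e.g. r (Adam) can still go to s. Fixed point.
r never enters the attractor, so Adam can avoid the target forever.

Adam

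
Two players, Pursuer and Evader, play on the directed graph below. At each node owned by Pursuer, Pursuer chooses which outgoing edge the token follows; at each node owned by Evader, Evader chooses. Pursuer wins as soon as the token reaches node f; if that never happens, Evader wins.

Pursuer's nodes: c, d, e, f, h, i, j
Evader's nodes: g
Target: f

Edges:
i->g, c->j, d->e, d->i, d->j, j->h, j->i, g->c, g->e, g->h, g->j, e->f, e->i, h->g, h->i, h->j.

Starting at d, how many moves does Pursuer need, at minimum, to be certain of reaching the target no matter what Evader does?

A0 = {f}
A1: add {e} — e (Pursuer) has e→f.
A2: add {d} — d (Pursuer) has d→e.
A3 = A2; e.g. c (Pursuer) has no edge into A2. Fixed point.
d enters the attractor at level 2, so Pursuer can force the target in 2 moves from there.

2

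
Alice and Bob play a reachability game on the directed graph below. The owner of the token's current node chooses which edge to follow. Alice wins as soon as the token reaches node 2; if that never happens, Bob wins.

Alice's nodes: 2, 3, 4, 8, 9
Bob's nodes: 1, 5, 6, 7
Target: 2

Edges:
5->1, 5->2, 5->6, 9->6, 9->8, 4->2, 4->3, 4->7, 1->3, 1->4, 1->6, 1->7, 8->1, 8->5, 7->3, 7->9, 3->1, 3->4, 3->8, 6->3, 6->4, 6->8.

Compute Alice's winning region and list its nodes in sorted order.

2, 3, 4

A0 = {2}
A1: add {4} — 4 (Alice) has 4→2.
A2: add {3} — 3 (Alice) has 3→4.
A3 = A2; e.g. 1 (Bob) can still go to 6. Fixed point.
Alice's winning region = {2, 3, 4}.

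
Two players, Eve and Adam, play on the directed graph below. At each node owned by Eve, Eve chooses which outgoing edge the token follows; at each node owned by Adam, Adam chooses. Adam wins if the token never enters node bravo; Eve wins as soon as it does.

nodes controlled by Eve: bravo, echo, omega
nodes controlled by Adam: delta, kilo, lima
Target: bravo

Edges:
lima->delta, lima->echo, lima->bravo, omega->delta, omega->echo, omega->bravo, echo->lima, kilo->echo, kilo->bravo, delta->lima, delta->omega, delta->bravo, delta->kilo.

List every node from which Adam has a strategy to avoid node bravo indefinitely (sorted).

A0 = {bravo}
A1: add {omega} — omega (Eve) has omega→bravo.
A2 = A1; e.g. delta (Adam) can still go to lima. Fixed point.
Eve's attractor = {bravo, omega}; Adam avoids the target exactly from the complement.

delta, echo, kilo, lima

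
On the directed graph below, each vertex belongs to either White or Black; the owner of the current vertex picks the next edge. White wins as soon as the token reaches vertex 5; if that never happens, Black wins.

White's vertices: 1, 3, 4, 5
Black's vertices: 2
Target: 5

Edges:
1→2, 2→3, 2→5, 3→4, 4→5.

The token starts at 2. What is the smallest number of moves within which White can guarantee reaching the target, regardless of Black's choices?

A0 = {5}
A1: add {4} — 4 (White) has 4→5.
A2: add {3} — 3 (White) has 3→4.
A3: add {2} — 2 (Black): all of {3, 5} already in.
2 enters the attractor at level 3, so White can force the target in 3 moves from there.

3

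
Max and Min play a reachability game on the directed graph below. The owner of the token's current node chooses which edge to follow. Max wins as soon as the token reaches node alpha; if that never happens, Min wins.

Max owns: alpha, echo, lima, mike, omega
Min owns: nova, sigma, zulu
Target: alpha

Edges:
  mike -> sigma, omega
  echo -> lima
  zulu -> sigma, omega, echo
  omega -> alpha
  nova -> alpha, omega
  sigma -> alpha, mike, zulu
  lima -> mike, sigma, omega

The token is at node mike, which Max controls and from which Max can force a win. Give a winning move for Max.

omega

A0 = {alpha}
A1: add {omega} — omega (Max) has omega→alpha.
A2: add {lima, mike, nova} — mike (Max) has mike→omega; lima (Max) has lima→omega; nova (Min): all of {alpha, omega} already in.
A3: add {echo} — echo (Max) has echo→lima.
A4 = A3; e.g. sigma (Min) can still go to zulu. Fixed point.
From mike, successor omega is in the attractor (rank 1); the other successor sigma is not.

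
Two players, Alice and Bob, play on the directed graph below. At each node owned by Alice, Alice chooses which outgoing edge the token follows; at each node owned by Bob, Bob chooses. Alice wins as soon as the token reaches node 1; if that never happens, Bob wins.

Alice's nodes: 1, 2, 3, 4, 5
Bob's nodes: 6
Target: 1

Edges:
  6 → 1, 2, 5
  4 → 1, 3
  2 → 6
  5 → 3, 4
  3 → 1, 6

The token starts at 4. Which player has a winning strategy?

A0 = {1}
A1: add {3, 4} — 3 (Alice) has 3→1; 4 (Alice) has 4→1.
4 ∈ A1, so Alice can force the target.

Alice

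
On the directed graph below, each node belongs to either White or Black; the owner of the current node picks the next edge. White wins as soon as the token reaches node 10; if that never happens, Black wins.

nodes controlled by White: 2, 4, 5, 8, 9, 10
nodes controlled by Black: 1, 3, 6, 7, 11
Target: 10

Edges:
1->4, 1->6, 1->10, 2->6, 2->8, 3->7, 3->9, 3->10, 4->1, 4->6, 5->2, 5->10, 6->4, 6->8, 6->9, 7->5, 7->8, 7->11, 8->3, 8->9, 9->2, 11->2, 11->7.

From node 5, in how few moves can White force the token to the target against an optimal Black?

A0 = {10}
A1: add {5} — 5 (White) has 5→10.
A2 = A1; e.g. 1 (Black) can still go to 4. Fixed point.
5 enters the attractor at level 1, so White can force the target in 1 move from there.

1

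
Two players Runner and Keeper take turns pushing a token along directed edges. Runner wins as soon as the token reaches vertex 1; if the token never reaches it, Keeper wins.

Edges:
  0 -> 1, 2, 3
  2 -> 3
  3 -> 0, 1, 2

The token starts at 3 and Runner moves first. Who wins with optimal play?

Runner

Track states (vertex, player-to-move).
A0 = {(1,Runner), (1,Keeper)}
A1: add {(0,Runner), (3,Runner)}.
(3,Runner) ∈ A1 ⇒ Runner forces the target.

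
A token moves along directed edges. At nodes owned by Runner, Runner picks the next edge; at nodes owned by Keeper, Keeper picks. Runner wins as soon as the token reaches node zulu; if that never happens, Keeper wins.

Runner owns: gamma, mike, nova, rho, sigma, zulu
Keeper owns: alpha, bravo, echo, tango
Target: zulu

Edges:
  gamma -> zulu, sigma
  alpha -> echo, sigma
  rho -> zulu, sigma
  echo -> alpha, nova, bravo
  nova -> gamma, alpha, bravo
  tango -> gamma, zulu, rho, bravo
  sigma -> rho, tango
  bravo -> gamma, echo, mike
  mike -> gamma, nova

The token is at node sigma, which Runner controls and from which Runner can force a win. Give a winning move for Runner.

rho

A0 = {zulu}
A1: add {gamma, rho} — gamma (Runner) has gamma→zulu; rho (Runner) has rho→zulu.
A2: add {mike, nova, sigma} — nova (Runner) has nova→gamma; sigma (Runner) has sigma→rho; mike (Runner) has mike→gamma.
A3 = A2; e.g. alpha (Keeper) can still go to echo. Fixed point.
From sigma, successor rho is in the attractor (rank 1); the other successor tango is not.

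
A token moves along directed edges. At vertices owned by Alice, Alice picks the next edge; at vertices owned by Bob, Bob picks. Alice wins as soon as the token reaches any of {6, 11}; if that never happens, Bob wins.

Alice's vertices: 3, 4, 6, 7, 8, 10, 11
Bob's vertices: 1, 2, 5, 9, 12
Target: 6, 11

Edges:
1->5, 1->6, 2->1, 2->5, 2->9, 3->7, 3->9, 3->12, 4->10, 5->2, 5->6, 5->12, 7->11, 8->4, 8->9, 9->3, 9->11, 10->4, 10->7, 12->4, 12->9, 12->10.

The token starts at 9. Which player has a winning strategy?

Alice

A0 = {6, 11}
A1: add {7} — 7 (Alice) has 7→11.
A2: add {3, 10} — 3 (Alice) has 3→7; 10 (Alice) has 10→7.
A3: add {4, 9} — 4 (Alice) has 4→10; 9 (Bob): all of {3, 11} already in.
9 ∈ A3, so Alice can force the target.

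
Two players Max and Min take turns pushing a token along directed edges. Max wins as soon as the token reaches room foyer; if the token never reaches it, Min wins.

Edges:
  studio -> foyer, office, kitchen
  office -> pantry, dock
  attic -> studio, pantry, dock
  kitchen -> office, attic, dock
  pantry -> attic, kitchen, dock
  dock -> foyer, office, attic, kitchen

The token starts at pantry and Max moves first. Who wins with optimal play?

Min

Track states (vertex, player-to-move).
A0 = {(foyer,Max), (foyer,Min)}
A1: add {(studio,Max), (dock,Max)}.
A2 = A1; e.g. (studio,Min) stays out. (pantry,Max) never enters ⇒ Min avoids the target.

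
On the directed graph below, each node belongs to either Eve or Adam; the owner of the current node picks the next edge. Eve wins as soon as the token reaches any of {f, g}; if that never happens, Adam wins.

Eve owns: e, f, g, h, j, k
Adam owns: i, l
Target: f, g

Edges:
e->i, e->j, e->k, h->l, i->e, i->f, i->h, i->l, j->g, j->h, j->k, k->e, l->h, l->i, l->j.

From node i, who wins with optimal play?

Adam

A0 = {f, g}
A1: add {j} — j (Eve) has j→g.
A2: add {e} — e (Eve) has e→j.
A3: add {k} — k (Eve) has k→e.
A4 = A3; e.g. h (Eve) has no edge into A3. Fixed point.
i never enters the attractor, so Adam can avoid the target forever.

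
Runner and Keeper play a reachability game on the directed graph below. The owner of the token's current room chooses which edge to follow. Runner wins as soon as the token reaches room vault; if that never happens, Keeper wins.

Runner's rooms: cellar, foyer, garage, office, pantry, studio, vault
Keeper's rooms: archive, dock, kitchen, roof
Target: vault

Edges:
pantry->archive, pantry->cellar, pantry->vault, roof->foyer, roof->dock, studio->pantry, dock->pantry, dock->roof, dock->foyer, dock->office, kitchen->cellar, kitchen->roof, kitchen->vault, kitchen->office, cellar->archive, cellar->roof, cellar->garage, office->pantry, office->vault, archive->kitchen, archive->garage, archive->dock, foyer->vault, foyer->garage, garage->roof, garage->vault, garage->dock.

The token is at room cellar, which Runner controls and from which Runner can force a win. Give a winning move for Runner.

A0 = {vault}
A1: add {foyer, garage, office, pantry} — pantry (Runner) has pantry→vault; foyer (Runner) has foyer→vault; office (Runner) has office→vault; garage (Runner) has garage→vault.
A2: add {cellar, studio} — studio (Runner) has studio→pantry; cellar (Runner) has cellar→garage.
A3 = A2; e.g. archive (Keeper) can still go to kitchen. Fixed point.
From cellar, successor garage is in the attractor (rank 1); the other successors archive, roof are not.

garage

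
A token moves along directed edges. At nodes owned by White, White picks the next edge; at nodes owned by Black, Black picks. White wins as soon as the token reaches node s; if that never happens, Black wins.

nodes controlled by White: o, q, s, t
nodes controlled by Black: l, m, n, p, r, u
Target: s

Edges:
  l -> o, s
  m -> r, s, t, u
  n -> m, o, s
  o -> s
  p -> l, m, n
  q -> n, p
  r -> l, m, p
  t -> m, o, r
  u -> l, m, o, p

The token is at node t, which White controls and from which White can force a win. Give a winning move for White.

A0 = {s}
A1: add {o} — o (White) has o→s.
A2: add {l, t} — l (Black): all of {o, s} already in; t (White) has t→o.
A3 = A2; e.g. m (Black) can still go to r. Fixed point.
From t, successor o is in the attractor (rank 1); the other successors m, r are not.

o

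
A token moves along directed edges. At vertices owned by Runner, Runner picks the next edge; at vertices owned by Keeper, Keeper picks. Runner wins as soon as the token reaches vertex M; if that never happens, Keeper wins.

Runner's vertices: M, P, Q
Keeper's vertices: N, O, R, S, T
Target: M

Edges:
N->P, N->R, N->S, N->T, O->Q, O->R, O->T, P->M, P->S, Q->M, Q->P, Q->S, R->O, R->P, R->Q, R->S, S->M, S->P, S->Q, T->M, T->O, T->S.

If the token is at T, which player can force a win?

Keeper

A0 = {M}
A1: add {P, Q} — P (Runner) has P→M; Q (Runner) has Q→M.
A2: add {S} — S (Keeper): all of {M, P, Q} already in.
A3 = A2; e.g. N (Keeper) can still go to R. Fixed point.
T never enters the attractor, so Keeper can avoid the target forever.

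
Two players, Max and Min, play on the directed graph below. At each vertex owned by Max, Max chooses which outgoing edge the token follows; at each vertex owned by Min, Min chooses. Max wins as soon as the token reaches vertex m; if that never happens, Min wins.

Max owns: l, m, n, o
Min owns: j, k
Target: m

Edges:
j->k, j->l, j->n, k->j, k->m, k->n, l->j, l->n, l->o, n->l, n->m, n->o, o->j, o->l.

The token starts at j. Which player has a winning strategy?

Min

A0 = {m}
A1: add {n} — n (Max) has n→m.
A2: add {l} — l (Max) has l→n.
A3: add {o} — o (Max) has o→l.
A4 = A3; e.g. j (Min) can still go to k. Fixed point.
j never enters the attractor, so Min can avoid the target forever.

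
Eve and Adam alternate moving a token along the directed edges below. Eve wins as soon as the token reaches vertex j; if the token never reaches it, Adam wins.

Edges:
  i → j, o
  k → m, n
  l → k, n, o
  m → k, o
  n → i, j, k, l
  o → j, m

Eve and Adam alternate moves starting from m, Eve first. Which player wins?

Track states (vertex, player-to-move).
A0 = {(j,Eve), (j,Adam)}
A1: add {(i,Eve), (n,Eve), (o,Eve)}.
A2: add {(i,Adam)}.
A3 = A2; e.g. (k,Eve) stays out. (m,Eve) never enters ⇒ Adam avoids the target.

Adam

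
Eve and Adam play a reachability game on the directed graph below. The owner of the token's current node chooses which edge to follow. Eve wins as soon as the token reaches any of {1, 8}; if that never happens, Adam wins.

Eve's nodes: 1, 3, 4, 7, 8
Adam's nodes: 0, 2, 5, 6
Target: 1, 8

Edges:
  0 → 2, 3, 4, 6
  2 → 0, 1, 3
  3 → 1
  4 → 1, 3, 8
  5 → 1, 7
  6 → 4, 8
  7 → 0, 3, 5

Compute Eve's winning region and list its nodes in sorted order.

A0 = {1, 8}
A1: add {3, 4} — 3 (Eve) has 3→1; 4 (Eve) has 4→1.
A2: add {6, 7} — 6 (Adam): all of {4, 8} already in; 7 (Eve) has 7→3.
A3: add {5} — 5 (Adam): all of {1, 7} already in.
A4 = A3; e.g. 0 (Adam) can still go to 2. Fixed point.
Eve's winning region = {1, 3, 4, 5, 6, 7, 8}.

1, 3, 4, 5, 6, 7, 8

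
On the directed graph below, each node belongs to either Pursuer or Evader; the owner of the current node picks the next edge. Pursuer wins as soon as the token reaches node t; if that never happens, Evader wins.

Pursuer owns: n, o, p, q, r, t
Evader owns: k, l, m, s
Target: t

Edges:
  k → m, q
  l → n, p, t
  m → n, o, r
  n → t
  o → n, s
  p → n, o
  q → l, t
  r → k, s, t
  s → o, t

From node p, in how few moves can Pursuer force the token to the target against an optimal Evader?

A0 = {t}
A1: add {n, q, r} — n (Pursuer) has n→t; q (Pursuer) has q→t; r (Pursuer) has r→t.
A2: add {o, p} — o (Pursuer) has o→n; p (Pursuer) has p→n.
p enters the attractor at level 2, so Pursuer can force the target in 2 moves from there.

2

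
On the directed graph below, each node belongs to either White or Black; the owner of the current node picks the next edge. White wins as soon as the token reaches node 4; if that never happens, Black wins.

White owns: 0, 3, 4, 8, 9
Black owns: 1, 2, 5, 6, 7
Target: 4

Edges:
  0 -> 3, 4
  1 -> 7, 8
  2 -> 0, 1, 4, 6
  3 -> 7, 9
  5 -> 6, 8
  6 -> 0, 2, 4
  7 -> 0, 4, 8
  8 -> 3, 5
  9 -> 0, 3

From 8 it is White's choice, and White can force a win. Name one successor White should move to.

A0 = {4}
A1: add {0} — 0 (White) has 0→4.
A2: add {9} — 9 (White) has 9→0.
A3: add {3} — 3 (White) has 3→9.
A4: add {8} — 8 (White) has 8→3.
A5: add {7} — 7 (Black): all of {0, 4, 8} already in.
A6: add {1} — 1 (Black): all of {7, 8} already in.
A7 = A6; e.g. 2 (Black) can still go to 6. Fixed point.
From 8, successor 3 is in the attractor (rank 3); the other successor 5 is not.

3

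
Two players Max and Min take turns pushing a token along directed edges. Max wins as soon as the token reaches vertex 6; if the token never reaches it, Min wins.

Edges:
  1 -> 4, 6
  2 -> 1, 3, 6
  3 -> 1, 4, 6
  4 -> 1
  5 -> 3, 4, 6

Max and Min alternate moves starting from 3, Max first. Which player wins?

Track states (vertex, player-to-move).
A0 = {(6,Max), (6,Min)}
A1: add {(1,Max), (2,Max), (3,Max), (5,Max)}.
(3,Max) ∈ A1 ⇒ Max forces the target.

Max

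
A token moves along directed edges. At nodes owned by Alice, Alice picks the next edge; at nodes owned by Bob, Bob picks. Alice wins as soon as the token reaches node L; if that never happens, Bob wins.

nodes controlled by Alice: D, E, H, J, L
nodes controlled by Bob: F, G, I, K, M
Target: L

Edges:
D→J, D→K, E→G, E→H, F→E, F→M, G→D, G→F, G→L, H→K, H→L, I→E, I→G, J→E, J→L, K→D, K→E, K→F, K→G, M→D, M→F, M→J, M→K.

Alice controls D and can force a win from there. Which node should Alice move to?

J

A0 = {L}
A1: add {H, J} — H (Alice) has H→L; J (Alice) has J→L.
A2: add {D, E} — D (Alice) has D→J; E (Alice) has E→H.
A3 = A2; e.g. F (Bob) can still go to M. Fixed point.
From D, successor J is in the attractor (rank 1); the other successor K is not.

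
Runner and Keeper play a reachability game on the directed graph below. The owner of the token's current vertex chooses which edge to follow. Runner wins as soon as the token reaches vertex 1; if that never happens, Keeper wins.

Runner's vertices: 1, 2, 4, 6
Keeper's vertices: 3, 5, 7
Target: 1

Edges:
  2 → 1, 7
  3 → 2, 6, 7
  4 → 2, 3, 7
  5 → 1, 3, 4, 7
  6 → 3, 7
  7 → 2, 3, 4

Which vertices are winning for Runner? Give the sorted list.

1, 2, 4

A0 = {1}
A1: add {2} — 2 (Runner) has 2→1.
A2: add {4} — 4 (Runner) has 4→2.
A3 = A2; e.g. 3 (Keeper) can still go to 6. Fixed point.
Runner's winning region = {1, 2, 4}.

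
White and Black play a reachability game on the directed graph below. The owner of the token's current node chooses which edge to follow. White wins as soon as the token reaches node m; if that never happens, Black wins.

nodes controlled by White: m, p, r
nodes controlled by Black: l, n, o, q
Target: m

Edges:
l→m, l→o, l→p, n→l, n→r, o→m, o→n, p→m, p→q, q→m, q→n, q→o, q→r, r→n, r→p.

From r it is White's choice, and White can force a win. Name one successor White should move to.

p

A0 = {m}
A1: add {p} — p (White) has p→m.
A2: add {r} — r (White) has r→p.
A3 = A2; e.g. l (Black) can still go to o. Fixed point.
From r, successor p is in the attractor (rank 1); the other successor n is not.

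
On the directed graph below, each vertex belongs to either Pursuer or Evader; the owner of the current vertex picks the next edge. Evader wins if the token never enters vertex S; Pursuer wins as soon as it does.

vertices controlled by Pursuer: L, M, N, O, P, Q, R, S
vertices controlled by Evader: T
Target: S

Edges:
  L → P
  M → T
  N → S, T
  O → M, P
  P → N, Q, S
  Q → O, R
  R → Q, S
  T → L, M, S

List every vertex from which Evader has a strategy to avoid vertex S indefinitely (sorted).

A0 = {S}
A1: add {N, P, R} — N (Pursuer) has N→S; P (Pursuer) has P→S; R (Pursuer) has R→S.
A2: add {L, O, Q} — L (Pursuer) has L→P; O (Pursuer) has O→P; Q (Pursuer) has Q→R.
A3 = A2; e.g. M (Pursuer) has no edge into A2. Fixed point.
Pursuer's attractor = {L, N, O, P, Q, R, S}; Evader avoids the target exactly from the complement.

M, T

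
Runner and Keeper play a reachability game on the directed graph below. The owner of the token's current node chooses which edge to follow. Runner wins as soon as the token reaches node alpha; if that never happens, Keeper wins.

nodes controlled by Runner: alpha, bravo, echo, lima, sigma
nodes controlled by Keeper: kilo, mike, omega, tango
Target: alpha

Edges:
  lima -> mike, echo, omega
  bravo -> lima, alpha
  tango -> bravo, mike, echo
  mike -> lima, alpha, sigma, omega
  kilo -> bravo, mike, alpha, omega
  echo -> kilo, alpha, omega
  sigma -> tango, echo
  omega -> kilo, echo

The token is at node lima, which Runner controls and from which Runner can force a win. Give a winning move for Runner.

A0 = {alpha}
A1: add {bravo, echo} — bravo (Runner) has bravo→alpha; echo (Runner) has echo→alpha.
A2: add {lima, sigma} — lima (Runner) has lima→echo; sigma (Runner) has sigma→echo.
A3 = A2; e.g. tango (Keeper) can still go to mike. Fixed point.
From lima, successor echo is in the attractor (rank 1); the other successors mike, omega are not.

echo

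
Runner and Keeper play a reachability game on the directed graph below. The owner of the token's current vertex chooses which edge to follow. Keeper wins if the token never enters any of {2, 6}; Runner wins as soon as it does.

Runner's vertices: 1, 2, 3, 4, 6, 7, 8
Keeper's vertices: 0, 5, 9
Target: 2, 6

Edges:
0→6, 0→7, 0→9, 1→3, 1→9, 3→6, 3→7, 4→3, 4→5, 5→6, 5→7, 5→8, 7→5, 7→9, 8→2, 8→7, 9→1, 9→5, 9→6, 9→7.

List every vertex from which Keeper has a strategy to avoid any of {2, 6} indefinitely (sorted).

A0 = {2, 6}
A1: add {3, 8} — 3 (Runner) has 3→6; 8 (Runner) has 8→2.
A2: add {1, 4} — 1 (Runner) has 1→3; 4 (Runner) has 4→3.
A3 = A2; e.g. 0 (Keeper) can still go to 7. Fixed point.
Runner's attractor = {1, 2, 3, 4, 6, 8}; Keeper avoids the target exactly from the complement.

0, 5, 7, 9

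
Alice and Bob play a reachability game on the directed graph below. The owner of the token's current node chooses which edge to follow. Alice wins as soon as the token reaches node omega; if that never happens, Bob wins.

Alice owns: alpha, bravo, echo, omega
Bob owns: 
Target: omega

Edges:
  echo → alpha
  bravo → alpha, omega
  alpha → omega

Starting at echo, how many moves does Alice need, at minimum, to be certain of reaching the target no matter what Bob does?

A0 = {omega}
A1: add {alpha, bravo} — bravo (Alice) has bravo→omega; alpha (Alice) has alpha→omega.
A2: add {echo} — echo (Alice) has echo→alpha.
A2 = all vertices. Fixed point.
echo enters the attractor at level 2, so Alice can force the target in 2 moves from there.

2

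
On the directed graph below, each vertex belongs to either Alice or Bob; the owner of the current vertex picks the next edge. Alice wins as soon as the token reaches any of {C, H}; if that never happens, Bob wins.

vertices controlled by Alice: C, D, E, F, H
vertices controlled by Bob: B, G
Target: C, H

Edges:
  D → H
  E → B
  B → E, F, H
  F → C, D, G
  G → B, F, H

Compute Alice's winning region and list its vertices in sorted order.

A0 = {C, H}
A1: add {D, F} — D (Alice) has D→H; F (Alice) has F→C.
A2 = A1; e.g. B (Bob) can still go to E. Fixed point.
Alice's winning region = {C, D, F, H}.

C, D, F, H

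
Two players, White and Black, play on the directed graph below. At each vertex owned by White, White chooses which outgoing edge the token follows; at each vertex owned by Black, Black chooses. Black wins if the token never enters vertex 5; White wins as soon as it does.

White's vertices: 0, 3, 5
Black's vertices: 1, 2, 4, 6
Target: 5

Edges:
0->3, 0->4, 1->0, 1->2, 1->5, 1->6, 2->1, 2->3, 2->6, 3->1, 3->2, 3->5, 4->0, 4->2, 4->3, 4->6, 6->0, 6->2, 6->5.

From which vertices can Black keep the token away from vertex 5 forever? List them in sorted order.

1, 2, 4, 6

A0 = {5}
A1: add {3} — 3 (White) has 3→5.
A2: add {0} — 0 (White) has 0→3.
A3 = A2; e.g. 1 (Black) can still go to 2. Fixed point.
White's attractor = {0, 3, 5}; Black avoids the target exactly from the complement.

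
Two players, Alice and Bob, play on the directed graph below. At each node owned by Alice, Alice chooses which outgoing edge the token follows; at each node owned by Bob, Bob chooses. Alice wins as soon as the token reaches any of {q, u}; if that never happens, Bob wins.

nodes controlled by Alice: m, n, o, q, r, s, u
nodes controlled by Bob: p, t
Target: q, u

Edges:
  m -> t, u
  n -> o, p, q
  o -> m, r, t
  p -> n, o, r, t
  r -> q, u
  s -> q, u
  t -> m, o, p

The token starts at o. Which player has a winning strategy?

Alice

A0 = {q, u}
A1: add {m, n, r, s} — m (Alice) has m→u; n (Alice) has n→q; r (Alice) has r→q; s (Alice) has s→q.
A2: add {o} — o (Alice) has o→m.
A3 = A2; e.g. p (Bob) can still go to t. Fixed point.
o ∈ A2, so Alice can force the target.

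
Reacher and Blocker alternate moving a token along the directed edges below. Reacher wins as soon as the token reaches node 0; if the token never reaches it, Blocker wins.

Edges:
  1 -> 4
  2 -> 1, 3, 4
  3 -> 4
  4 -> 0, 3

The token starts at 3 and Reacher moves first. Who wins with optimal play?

Blocker

Track states (vertex, player-to-move).
A0 = {(0,Reacher), (0,Blocker)}
A1: add {(4,Reacher)}.
A2: add {(1,Blocker), (3,Blocker)}.
A3: add {(2,Reacher)}.
A4 = A3; e.g. (1,Reacher) stays out. (3,Reacher) never enters ⇒ Blocker avoids the target.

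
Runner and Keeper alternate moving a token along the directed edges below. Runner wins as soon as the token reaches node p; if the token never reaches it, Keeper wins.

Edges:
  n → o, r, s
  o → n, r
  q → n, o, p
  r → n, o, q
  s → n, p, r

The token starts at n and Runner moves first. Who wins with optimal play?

Keeper

Track states (vertex, player-to-move).
A0 = {(p,Runner), (p,Keeper)}
A1: add {(q,Runner), (s,Runner)}.
A2 = A1; e.g. (n,Runner) stays out. (n,Runner) never enters ⇒ Keeper avoids the target.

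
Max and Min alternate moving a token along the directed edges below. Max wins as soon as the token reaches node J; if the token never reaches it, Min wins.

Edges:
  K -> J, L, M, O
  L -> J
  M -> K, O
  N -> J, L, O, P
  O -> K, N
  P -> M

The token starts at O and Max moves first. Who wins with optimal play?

Min

Track states (vertex, player-to-move).
A0 = {(J,Max), (J,Min)}
A1: add {(K,Max), (L,Max), (L,Min), (N,Max)}.
A2: add {(O,Min)}.
A3: add {(M,Max)}.
A4: add {(P,Min)}.
A5 = A4; e.g. (K,Min) stays out. (O,Max) never enters ⇒ Min avoids the target.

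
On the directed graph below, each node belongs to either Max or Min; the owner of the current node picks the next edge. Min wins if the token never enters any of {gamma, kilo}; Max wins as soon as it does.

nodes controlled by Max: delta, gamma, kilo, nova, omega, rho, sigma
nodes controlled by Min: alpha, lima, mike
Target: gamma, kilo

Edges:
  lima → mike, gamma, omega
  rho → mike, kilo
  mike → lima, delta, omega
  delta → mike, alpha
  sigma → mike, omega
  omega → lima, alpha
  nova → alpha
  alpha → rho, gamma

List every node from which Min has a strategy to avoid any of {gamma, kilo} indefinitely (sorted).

A0 = {gamma, kilo}
A1: add {rho} — rho (Max) has rho→kilo.
A2: add {alpha} — alpha (Min): all of {rho, gamma} already in.
A3: add {delta, nova, omega} — delta (Max) has delta→alpha; omega (Max) has omega→alpha; nova (Max) has nova→alpha.
A4: add {sigma} — sigma (Max) has sigma→omega.
A5 = A4; e.g. lima (Min) can still go to mike. Fixed point.
Max's attractor = {alpha, delta, gamma, kilo, nova, omega, rho, sigma}; Min avoids the target exactly from the complement.

lima, mike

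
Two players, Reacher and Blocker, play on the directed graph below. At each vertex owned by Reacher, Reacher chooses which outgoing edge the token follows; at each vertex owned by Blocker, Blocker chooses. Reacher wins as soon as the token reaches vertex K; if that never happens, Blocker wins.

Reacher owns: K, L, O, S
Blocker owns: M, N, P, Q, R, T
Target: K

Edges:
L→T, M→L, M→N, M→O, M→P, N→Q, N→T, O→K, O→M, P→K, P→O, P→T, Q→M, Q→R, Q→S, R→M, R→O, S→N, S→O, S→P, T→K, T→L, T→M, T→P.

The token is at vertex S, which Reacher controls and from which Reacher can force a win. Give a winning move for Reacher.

A0 = {K}
A1: add {O} — O (Reacher) has O→K.
A2: add {S} — S (Reacher) has S→O.
A3 = A2; e.g. L (Reacher) has no edge into A2. Fixed point.
From S, successor O is in the attractor (rank 1); the other successors N, P are not.

O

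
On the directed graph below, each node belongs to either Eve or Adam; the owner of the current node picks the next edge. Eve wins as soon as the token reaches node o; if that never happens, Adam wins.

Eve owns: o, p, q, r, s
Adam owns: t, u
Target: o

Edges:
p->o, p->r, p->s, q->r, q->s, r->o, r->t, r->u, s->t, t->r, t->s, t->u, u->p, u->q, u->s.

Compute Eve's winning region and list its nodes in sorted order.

A0 = {o}
A1: add {p, r} — p (Eve) has p→o; r (Eve) has r→o.
A2: add {q} — q (Eve) has q→r.
A3 = A2; e.g. s (Eve) has no edge into A2. Fixed point.
Eve's winning region = {o, p, q, r}.

o, p, q, r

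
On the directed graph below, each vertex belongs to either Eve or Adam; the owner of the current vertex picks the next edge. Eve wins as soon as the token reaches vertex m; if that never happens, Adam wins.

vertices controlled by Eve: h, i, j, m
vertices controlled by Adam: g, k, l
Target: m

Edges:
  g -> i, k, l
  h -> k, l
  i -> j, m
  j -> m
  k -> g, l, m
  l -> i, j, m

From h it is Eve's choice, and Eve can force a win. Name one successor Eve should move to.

l

A0 = {m}
A1: add {i, j} — i (Eve) has i→m; j (Eve) has j→m.
A2: add {l} — l (Adam): all of {i, j, m} already in.
A3: add {h} — h (Eve) has h→l.
A4 = A3; e.g. g (Adam) can still go to k. Fixed point.
From h, successor l is in the attractor (rank 2); the other successor k is not.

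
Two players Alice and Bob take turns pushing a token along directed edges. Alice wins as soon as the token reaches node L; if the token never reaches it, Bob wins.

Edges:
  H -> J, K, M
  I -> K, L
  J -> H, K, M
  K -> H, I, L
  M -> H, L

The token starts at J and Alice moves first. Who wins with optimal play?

Bob

Track states (vertex, player-to-move).
A0 = {(L,Alice), (L,Bob)}
A1: add {(I,Alice), (K,Alice), (M,Alice)}.
A2: add {(I,Bob)}.
A3 = A2; e.g. (H,Alice) stays out. (J,Alice) never enters ⇒ Bob avoids the target.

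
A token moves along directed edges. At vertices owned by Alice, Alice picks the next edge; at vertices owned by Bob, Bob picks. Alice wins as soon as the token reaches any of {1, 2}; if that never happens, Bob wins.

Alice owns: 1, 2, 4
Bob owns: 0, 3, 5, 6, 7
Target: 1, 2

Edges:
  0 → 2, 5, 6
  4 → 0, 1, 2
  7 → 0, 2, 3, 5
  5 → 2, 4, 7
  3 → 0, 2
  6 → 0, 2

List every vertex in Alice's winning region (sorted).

A0 = {1, 2}
A1: add {4} — 4 (Alice) has 4→1.
A2 = A1; e.g. 0 (Bob) can still go to 5. Fixed point.
Alice's winning region = {1, 2, 4}.

1, 2, 4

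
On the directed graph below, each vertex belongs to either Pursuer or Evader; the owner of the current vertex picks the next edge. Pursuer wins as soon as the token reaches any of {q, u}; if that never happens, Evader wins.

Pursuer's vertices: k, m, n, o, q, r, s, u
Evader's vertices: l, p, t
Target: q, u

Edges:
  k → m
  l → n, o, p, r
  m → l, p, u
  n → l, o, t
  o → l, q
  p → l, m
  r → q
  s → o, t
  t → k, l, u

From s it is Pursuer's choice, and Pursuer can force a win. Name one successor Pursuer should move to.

o

A0 = {q, u}
A1: add {m, o, r} — m (Pursuer) has m→u; o (Pursuer) has o→q; r (Pursuer) has r→q.
A2: add {k, n, s} — k (Pursuer) has k→m; n (Pursuer) has n→o; s (Pursuer) has s→o.
A3 = A2; e.g. l (Evader) can still go to p. Fixed point.
From s, successor o is in the attractor (rank 1); the other successor t is not.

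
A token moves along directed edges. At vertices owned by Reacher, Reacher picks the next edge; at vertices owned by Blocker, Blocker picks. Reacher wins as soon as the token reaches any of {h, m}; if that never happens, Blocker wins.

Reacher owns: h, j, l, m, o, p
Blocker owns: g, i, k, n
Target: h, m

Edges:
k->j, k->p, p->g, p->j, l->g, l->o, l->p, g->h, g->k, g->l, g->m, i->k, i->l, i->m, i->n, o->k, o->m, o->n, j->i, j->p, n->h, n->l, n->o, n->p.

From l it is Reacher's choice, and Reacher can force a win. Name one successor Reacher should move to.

A0 = {h, m}
A1: add {o} — o (Reacher) has o→m.
A2: add {l} — l (Reacher) has l→o.
A3 = A2; e.g. g (Blocker) can still go to k. Fixed point.
From l, successor o is in the attractor (rank 1); the other successors g, p are not.

o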